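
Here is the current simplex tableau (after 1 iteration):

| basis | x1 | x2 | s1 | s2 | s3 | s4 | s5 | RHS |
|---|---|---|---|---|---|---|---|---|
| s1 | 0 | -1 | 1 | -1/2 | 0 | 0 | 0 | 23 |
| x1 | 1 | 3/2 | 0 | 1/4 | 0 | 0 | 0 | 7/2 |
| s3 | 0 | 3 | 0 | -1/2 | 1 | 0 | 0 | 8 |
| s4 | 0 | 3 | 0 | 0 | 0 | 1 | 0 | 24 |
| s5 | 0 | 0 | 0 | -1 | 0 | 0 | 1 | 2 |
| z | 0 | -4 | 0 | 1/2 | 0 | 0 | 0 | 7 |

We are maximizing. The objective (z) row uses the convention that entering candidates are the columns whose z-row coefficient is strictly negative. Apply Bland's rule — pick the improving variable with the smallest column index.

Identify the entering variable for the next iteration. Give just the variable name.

x2

Objective-row coefficients: x1: 0, x2: -4, s1: 0, s2: 1/2, s3: 0, s4: 0, s5: 0.
Improving columns: x2. Bland's rule picks the smallest column index → x2.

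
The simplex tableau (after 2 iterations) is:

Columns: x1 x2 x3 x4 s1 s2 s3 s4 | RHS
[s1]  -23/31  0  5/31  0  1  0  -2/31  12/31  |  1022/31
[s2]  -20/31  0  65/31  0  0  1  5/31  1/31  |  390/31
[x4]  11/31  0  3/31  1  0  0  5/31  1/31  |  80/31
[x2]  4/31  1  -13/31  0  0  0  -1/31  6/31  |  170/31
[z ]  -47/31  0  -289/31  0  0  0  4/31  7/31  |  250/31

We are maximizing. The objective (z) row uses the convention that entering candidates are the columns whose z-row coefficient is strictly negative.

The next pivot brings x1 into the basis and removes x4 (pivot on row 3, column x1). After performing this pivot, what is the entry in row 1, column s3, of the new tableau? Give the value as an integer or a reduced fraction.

3/11

Pivot element is row 3, column x1: 11/31.
Normalize row 3: new (row 3, s3) = (5/31)/(11/31) = 5/11.
row 1 ← row 1 − (-23/31)·(new row 3): -2/31 − (-23/31)·(5/11) = 3/11.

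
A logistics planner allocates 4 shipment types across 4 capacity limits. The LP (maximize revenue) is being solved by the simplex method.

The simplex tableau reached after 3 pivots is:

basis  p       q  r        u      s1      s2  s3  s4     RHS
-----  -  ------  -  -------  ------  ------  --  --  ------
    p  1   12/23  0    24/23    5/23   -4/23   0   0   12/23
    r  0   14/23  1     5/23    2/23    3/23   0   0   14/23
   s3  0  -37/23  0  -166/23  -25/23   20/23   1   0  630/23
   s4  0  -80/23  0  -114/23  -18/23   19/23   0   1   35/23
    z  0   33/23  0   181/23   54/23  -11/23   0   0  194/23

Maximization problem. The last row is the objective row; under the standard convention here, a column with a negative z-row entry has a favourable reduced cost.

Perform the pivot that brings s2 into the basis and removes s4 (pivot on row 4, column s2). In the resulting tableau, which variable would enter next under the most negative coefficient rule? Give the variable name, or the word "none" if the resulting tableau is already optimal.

q

Pivot element 19/23. New z-row = old z-row − (-11/23)·(row 4/(19/23)).
Updated z-row coefficients: p: 0, q: -11/19, r: 0, u: 5, s1: 36/19, s2: 0, s3: 0, s4: 11/19.
The most negative is -11/19 in column q, so q would enter next.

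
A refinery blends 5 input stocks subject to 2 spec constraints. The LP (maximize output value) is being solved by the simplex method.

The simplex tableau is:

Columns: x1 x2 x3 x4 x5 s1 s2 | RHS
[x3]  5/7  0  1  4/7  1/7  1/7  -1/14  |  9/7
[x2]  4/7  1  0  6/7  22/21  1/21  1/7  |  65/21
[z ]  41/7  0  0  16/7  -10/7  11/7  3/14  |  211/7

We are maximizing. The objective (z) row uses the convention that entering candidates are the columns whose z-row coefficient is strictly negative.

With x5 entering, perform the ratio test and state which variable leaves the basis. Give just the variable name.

Ratios: row 1 (x3): (9/7)/(1/7) = 9; row 2 (x2): (65/21)/(22/21) = 65/22.
Minimum ratio 65/22 is in the x2 row, so x2 leaves.

x2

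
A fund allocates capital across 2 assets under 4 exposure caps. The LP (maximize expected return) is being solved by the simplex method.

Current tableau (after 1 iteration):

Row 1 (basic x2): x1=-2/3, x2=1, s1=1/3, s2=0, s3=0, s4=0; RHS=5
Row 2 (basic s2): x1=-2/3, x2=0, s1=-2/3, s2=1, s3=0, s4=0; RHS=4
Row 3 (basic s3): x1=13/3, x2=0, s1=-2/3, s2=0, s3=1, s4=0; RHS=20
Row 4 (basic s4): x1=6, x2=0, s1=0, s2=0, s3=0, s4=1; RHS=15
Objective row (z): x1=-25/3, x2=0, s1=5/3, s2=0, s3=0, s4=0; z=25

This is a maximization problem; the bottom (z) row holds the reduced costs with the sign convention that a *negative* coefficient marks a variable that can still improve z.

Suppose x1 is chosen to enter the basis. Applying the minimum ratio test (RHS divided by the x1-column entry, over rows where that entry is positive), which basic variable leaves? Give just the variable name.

s4

Ratios: row 1 (x2): entry -2/3 ≤ 0, skip; row 2 (s2): entry -2/3 ≤ 0, skip; row 3 (s3): 20/(13/3) = 60/13; row 4 (s4): 15/6 = 5/2.
Minimum ratio 5/2 is in the s4 row, so s4 leaves.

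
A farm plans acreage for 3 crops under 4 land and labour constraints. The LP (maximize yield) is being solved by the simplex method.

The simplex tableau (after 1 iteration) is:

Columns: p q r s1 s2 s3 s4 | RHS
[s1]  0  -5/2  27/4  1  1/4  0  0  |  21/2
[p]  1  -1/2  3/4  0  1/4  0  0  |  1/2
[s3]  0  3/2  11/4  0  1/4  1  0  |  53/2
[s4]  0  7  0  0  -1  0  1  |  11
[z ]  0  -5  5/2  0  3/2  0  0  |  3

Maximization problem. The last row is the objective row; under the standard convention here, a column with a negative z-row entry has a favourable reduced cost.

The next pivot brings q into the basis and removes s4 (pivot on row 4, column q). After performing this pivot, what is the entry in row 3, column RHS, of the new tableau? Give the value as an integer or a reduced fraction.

Pivot element is row 4, column q: 7.
Normalize row 4: new (row 4, RHS) = 11/7 = 11/7.
row 3 ← row 3 − (3/2)·(new row 4): 53/2 − (3/2)·(11/7) = 169/7.

169/7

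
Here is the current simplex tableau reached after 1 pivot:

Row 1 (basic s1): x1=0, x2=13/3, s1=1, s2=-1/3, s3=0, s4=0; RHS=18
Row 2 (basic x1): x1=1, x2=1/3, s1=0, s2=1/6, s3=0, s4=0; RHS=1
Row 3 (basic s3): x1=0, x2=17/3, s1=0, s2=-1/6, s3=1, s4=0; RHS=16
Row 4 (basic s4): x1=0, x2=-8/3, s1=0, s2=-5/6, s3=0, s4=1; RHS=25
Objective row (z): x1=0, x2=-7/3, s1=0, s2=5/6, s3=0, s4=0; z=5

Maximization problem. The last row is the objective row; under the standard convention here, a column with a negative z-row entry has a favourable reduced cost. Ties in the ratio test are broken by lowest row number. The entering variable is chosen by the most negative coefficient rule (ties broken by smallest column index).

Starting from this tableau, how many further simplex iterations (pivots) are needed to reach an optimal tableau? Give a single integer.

pivot: x2 in, s3 out → z = 197/17
No improving column remains; optimal.

1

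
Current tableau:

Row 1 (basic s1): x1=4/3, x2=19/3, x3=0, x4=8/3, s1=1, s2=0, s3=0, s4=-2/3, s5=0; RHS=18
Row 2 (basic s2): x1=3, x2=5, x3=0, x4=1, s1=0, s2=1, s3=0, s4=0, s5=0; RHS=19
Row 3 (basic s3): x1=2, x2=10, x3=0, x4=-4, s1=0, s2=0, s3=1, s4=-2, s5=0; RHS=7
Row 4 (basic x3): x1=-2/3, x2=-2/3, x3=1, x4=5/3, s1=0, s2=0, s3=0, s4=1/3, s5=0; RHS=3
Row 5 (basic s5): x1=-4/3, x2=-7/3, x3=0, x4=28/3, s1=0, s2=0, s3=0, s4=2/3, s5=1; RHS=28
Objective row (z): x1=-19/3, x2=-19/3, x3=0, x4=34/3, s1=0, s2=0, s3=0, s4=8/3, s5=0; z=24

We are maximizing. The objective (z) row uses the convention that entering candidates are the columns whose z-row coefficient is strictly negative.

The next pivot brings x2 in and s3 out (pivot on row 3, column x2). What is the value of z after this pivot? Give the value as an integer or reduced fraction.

853/30

Minimum ratio for x2: 7/10 = 7/10.
z changes by −(z-row coeff of x2)·ratio = −(-19/3)·(7/10) = 133/30.
New z = 24 + (133/30) = 853/30.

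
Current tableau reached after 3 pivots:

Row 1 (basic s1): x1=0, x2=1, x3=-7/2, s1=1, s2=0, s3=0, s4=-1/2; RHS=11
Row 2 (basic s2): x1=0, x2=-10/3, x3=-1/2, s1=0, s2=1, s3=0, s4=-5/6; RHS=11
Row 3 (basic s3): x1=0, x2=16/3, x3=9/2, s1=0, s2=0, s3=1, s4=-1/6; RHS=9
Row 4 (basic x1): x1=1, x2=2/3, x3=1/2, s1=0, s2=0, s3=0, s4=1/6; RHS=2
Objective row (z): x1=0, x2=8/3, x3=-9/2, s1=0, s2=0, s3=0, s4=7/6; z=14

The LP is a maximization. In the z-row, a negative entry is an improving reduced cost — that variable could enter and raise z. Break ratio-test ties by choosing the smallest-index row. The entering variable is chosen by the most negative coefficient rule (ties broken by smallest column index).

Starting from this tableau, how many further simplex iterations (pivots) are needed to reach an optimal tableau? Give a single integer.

pivot: x3 in, s3 out → z = 23
No improving column remains; optimal.

1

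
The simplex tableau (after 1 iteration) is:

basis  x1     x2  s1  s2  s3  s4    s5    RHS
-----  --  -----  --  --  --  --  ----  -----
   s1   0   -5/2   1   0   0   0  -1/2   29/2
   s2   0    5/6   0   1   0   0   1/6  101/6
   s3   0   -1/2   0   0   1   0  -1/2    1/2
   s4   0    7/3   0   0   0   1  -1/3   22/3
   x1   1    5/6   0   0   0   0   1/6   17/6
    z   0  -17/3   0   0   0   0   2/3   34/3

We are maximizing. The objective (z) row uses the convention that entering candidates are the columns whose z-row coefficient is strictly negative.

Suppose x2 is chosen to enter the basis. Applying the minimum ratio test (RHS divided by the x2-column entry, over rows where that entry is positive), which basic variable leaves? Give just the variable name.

s4

Ratios: row 1 (s1): entry -5/2 ≤ 0, skip; row 2 (s2): (101/6)/(5/6) = 101/5; row 3 (s3): entry -1/2 ≤ 0, skip; row 4 (s4): (22/3)/(7/3) = 22/7; row 5 (x1): (17/6)/(5/6) = 17/5.
Minimum ratio 22/7 is in the s4 row, so s4 leaves.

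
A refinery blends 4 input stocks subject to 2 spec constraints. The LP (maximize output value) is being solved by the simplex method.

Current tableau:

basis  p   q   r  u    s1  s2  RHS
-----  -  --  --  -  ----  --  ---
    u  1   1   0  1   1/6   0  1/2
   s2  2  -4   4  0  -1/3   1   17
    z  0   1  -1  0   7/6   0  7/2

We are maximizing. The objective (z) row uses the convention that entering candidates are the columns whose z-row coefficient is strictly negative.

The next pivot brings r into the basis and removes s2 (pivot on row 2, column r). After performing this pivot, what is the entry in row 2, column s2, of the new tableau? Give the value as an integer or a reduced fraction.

1/4

Pivot element is row 2, column r: 4.
Normalize row 2: new (row 2, s2) = 1/4 = 1/4.
Row 2 is the pivot row, so the entry is 1/4.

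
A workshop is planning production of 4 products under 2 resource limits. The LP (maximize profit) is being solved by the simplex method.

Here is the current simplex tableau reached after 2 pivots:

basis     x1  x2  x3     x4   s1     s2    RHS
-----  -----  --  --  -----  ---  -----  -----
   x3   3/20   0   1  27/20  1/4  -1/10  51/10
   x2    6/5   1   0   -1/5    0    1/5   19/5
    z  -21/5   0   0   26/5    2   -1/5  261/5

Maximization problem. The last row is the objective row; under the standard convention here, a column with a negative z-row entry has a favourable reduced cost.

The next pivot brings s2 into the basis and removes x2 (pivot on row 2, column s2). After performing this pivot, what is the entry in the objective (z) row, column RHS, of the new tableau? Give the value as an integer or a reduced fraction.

Pivot element is row 2, column s2: 1/5.
Normalize row 2: new (row 2, RHS) = (19/5)/(1/5) = 19.
z-row ← z-row − (-1/5)·(new row 2): 261/5 − (-1/5)·19 = 56.

56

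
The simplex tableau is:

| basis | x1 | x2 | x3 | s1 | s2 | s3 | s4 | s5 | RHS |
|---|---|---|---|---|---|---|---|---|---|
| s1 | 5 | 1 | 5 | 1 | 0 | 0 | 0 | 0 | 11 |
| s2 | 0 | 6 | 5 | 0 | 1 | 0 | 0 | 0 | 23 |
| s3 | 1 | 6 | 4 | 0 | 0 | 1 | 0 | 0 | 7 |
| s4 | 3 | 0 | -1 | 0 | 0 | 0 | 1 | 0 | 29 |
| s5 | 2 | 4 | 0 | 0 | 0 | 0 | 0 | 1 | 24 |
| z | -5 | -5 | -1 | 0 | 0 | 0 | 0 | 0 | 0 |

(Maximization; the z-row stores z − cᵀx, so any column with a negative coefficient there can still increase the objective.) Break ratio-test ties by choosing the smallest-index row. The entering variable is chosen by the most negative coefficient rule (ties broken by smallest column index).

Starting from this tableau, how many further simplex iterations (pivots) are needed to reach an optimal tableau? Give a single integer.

pivot: x1 in, s1 out → z = 11
pivot: x2 in, s3 out → z = 415/29
No improving column remains; optimal.

2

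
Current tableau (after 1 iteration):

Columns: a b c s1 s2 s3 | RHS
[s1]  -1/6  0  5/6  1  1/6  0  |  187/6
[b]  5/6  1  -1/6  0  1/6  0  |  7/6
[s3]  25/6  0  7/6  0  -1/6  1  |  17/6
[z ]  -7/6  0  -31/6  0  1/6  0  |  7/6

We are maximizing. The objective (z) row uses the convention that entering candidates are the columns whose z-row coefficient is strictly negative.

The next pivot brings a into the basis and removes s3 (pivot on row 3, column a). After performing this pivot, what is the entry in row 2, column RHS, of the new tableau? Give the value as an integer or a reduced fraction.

3/5

Pivot element is row 3, column a: 25/6.
Normalize row 3: new (row 3, RHS) = (17/6)/(25/6) = 17/25.
row 2 ← row 2 − (5/6)·(new row 3): 7/6 − (5/6)·(17/25) = 3/5.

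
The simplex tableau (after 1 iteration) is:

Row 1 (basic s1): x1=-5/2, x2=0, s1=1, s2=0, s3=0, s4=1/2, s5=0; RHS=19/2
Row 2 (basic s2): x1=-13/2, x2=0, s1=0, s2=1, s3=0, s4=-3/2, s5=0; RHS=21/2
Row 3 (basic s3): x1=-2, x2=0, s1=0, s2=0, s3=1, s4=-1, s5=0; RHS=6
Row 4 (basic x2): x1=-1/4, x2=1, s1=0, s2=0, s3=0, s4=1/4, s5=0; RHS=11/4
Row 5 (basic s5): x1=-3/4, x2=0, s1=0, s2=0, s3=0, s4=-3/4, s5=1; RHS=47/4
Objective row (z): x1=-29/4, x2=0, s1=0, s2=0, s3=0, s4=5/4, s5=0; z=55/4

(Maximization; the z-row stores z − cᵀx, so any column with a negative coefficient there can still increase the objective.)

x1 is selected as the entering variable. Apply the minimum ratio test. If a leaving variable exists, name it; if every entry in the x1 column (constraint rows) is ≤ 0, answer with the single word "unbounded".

x1-column entries: row 1: -5/2, row 2: -13/2, row 3: -2, row 4: -1/4, row 5: -3/4. All ≤ 0, so x1 can increase without bound; the LP is unbounded in this direction.

unbounded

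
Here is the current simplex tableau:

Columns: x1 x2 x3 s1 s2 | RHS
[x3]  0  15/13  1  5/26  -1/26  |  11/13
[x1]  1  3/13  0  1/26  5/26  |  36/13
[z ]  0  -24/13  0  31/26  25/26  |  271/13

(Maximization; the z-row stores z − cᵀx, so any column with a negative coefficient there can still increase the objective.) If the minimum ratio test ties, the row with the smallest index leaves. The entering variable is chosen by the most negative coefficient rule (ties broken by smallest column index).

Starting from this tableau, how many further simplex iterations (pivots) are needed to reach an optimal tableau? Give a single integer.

1

pivot: x2 in, x3 out → z = 111/5
No improving column remains; optimal.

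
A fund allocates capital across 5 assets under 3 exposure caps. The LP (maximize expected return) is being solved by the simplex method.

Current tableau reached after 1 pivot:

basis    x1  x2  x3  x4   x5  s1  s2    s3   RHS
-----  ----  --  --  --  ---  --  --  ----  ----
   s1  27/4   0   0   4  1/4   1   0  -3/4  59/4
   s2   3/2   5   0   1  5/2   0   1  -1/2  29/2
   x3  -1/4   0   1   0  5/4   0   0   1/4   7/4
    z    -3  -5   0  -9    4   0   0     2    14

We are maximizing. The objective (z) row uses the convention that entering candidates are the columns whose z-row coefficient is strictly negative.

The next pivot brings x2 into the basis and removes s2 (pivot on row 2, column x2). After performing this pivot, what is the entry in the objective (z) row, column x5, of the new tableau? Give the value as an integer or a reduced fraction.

Pivot element is row 2, column x2: 5.
Normalize row 2: new (row 2, x5) = (5/2)/5 = 1/2.
z-row ← z-row − (-5)·(new row 2): 4 − (-5)·(1/2) = 13/2.

13/2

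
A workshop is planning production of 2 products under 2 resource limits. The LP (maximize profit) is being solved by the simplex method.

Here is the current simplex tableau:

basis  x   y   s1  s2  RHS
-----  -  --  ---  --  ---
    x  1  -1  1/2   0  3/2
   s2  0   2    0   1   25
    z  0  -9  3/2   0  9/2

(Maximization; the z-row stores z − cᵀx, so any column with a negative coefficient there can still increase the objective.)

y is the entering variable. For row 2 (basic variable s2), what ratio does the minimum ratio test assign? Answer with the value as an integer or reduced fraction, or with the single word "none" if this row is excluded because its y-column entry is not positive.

25/2

Ratio = RHS / (y entry) = 25 / 2 = 25/2.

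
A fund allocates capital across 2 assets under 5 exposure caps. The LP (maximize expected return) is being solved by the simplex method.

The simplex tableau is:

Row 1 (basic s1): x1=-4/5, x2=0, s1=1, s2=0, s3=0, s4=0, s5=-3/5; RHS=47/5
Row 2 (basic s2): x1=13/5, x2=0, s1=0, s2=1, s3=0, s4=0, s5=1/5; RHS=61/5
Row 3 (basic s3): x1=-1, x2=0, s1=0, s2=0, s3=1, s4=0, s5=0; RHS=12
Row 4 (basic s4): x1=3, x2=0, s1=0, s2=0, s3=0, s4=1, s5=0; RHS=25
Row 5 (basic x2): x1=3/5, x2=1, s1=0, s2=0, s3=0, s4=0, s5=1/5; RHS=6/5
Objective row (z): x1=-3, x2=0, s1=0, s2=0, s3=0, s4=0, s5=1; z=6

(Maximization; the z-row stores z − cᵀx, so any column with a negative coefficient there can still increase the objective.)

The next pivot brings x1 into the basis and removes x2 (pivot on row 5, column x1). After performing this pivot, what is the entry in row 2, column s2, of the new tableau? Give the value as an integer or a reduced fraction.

Pivot element is row 5, column x1: 3/5.
Normalize row 5: new (row 5, s2) = 0/(3/5) = 0.
row 2 ← row 2 − (13/5)·(new row 5): 1 − (13/5)·0 = 1.

1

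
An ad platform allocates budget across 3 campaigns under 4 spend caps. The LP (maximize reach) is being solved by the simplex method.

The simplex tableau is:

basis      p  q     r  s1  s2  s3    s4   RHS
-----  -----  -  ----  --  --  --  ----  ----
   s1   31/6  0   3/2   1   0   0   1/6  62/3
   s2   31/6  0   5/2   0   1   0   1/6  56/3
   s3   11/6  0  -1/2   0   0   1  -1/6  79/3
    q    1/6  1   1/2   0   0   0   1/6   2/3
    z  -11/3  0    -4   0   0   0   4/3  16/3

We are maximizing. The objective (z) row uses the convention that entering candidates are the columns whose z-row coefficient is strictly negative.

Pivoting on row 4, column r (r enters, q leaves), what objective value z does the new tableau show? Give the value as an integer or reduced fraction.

32/3

Minimum ratio for r: (2/3)/(1/2) = 4/3.
z changes by −(z-row coeff of r)·ratio = −(-4)·(4/3) = 16/3.
New z = 16/3 + (16/3) = 32/3.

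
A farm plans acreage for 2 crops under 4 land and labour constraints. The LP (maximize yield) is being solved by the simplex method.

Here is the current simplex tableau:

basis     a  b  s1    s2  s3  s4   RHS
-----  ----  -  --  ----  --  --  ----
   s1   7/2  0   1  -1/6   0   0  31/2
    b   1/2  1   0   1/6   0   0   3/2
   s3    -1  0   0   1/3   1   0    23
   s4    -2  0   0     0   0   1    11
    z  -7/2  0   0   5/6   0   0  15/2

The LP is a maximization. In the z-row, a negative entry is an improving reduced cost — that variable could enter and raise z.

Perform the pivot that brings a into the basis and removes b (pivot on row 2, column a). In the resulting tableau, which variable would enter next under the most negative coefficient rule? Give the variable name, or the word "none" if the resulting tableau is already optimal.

Pivot element 1/2. New z-row = old z-row − (-7/2)·(row 2/(1/2)).
Updated z-row coefficients: a: 0, b: 7, s1: 0, s2: 2, s3: 0, s4: 0.
No coefficient is strictly negative; the tableau after this pivot is optimal.

none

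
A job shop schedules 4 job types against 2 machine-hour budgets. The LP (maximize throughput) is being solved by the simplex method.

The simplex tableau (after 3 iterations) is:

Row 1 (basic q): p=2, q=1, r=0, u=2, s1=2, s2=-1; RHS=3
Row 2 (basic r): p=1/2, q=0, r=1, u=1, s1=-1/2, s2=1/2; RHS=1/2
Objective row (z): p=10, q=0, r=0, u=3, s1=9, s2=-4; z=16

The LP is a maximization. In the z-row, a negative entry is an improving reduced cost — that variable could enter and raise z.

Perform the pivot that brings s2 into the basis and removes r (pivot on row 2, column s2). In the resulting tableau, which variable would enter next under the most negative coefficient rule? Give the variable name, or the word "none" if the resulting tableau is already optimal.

none

Pivot element 1/2. New z-row = old z-row − (-4)·(row 2/(1/2)).
Updated z-row coefficients: p: 14, q: 0, r: 8, u: 11, s1: 5, s2: 0.
No coefficient is strictly negative; the tableau after this pivot is optimal.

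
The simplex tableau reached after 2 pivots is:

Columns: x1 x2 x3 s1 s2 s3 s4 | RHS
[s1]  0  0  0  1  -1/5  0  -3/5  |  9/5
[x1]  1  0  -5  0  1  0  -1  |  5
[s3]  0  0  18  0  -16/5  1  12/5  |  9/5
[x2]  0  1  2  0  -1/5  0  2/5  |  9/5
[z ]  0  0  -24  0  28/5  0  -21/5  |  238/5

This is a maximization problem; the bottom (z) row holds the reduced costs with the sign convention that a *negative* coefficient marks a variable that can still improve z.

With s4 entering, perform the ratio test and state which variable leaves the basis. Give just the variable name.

s3

Ratios: row 1 (s1): entry -3/5 ≤ 0, skip; row 2 (x1): entry -1 ≤ 0, skip; row 3 (s3): (9/5)/(12/5) = 3/4; row 4 (x2): (9/5)/(2/5) = 9/2.
Minimum ratio 3/4 is in the s3 row, so s3 leaves.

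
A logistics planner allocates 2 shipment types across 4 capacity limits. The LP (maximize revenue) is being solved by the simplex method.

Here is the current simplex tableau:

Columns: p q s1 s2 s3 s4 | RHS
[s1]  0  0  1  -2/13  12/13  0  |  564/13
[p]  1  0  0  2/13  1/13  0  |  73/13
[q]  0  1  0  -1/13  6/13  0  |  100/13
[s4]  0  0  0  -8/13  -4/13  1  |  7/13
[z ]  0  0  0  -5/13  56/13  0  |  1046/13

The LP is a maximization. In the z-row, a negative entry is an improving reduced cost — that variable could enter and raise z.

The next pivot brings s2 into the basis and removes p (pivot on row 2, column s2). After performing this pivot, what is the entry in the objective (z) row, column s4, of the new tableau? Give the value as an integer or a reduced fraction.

Pivot element is row 2, column s2: 2/13.
Normalize row 2: new (row 2, s4) = 0/(2/13) = 0.
z-row ← z-row − (-5/13)·(new row 2): 0 − (-5/13)·0 = 0.

0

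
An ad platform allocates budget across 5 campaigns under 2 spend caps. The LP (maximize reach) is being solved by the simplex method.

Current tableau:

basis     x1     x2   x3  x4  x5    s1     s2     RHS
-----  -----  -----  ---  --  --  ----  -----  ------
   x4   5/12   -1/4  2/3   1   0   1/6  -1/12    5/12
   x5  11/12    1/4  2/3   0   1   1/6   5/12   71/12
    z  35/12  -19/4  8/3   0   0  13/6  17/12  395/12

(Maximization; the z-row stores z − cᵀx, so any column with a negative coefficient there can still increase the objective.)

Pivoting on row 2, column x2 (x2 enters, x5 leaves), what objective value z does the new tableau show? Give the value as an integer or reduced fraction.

436/3

Minimum ratio for x2: (71/12)/(1/4) = 71/3.
z changes by −(z-row coeff of x2)·ratio = −(-19/4)·(71/3) = 1349/12.
New z = 395/12 + (1349/12) = 436/3.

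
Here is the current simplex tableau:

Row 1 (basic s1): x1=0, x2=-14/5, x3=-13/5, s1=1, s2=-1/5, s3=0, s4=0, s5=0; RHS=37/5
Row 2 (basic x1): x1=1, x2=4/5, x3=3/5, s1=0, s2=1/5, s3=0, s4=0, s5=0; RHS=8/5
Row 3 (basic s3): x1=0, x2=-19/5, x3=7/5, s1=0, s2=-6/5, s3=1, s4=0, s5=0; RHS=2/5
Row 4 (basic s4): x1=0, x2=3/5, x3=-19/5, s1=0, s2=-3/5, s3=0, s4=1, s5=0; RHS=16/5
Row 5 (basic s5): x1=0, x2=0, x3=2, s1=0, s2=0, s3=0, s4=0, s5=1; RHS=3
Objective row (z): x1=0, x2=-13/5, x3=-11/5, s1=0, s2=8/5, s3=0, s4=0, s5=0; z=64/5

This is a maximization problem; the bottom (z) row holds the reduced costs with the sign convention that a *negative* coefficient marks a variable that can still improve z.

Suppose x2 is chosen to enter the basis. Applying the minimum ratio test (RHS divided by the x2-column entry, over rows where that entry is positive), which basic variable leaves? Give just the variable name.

Ratios: row 1 (s1): entry -14/5 ≤ 0, skip; row 2 (x1): (8/5)/(4/5) = 2; row 3 (s3): entry -19/5 ≤ 0, skip; row 4 (s4): (16/5)/(3/5) = 16/3; row 5 (s5): entry 0 ≤ 0, skip.
Minimum ratio 2 is in the x1 row, so x1 leaves.

x1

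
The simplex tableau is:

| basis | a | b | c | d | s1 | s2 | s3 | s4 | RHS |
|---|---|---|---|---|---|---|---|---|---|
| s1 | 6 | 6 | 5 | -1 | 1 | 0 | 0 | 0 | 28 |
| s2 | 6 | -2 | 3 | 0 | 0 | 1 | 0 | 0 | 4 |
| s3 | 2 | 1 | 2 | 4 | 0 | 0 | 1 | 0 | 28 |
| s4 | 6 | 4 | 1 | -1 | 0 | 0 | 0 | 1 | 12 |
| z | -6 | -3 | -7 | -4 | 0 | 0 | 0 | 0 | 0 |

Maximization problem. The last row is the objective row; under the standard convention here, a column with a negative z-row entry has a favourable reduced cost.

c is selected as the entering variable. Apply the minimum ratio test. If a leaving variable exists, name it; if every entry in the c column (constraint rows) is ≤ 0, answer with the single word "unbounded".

s2

Ratios: row 1 (s1): 28/5 = 28/5; row 2 (s2): 4/3 = 4/3; row 3 (s3): 28/2 = 14; row 4 (s4): 12/1 = 12.
Minimum ratio is in the s2 row, so s2 leaves.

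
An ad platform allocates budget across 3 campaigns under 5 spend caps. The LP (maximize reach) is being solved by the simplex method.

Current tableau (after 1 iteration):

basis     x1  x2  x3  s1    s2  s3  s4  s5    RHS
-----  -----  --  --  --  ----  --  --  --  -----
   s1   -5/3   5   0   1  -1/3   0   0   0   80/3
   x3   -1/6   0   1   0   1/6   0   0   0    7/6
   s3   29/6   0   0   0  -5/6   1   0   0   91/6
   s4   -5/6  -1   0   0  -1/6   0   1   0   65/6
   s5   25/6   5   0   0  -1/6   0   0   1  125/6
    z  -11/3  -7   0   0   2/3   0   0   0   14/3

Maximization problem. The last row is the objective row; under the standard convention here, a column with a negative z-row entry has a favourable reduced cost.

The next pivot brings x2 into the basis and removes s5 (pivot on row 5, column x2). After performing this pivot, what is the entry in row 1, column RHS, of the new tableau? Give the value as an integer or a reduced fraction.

35/6

Pivot element is row 5, column x2: 5.
Normalize row 5: new (row 5, RHS) = (125/6)/5 = 25/6.
row 1 ← row 1 − 5·(new row 5): 80/3 − 5·(25/6) = 35/6.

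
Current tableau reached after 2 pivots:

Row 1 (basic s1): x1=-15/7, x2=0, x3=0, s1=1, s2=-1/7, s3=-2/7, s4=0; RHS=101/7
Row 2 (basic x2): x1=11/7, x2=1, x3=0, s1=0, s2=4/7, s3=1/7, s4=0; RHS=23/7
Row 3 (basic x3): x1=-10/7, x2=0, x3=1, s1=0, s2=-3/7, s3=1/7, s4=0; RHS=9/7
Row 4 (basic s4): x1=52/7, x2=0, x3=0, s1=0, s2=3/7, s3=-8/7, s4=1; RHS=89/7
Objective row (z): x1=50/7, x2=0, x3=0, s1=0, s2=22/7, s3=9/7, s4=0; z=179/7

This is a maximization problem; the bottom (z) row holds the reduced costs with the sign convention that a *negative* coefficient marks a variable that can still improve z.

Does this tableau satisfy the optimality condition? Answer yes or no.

yes

No objective-row coefficient is strictly negative, so no entering variable exists; the tableau is optimal.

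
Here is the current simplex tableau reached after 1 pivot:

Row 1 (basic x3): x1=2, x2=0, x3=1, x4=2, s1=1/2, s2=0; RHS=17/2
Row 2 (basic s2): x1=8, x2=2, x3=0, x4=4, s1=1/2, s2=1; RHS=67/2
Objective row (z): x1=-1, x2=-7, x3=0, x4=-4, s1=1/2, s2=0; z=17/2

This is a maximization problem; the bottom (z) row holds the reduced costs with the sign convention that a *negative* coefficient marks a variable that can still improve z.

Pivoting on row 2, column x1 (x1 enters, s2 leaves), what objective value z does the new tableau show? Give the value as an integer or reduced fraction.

203/16

Minimum ratio for x1: (67/2)/8 = 67/16.
z changes by −(z-row coeff of x1)·ratio = −(-1)·(67/16) = 67/16.
New z = 17/2 + (67/16) = 203/16.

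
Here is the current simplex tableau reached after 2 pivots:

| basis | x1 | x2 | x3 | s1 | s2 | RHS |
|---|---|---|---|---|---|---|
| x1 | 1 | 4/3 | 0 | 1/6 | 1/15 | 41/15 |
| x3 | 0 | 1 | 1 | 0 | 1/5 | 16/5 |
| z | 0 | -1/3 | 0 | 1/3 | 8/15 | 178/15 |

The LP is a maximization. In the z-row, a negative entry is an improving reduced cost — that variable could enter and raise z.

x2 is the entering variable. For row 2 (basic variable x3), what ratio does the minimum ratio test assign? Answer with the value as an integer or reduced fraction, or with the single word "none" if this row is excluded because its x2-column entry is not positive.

Ratio = RHS / (x2 entry) = (16/5) / 1 = 16/5.

16/5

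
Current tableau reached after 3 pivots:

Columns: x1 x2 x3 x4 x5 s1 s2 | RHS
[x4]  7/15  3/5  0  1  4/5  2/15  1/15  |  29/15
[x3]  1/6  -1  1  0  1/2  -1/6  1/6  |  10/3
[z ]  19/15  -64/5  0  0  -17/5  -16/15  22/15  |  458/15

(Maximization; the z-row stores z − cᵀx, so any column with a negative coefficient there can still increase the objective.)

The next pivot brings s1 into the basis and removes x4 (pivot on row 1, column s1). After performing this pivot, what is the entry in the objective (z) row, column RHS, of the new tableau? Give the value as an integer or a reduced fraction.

Pivot element is row 1, column s1: 2/15.
Normalize row 1: new (row 1, RHS) = (29/15)/(2/15) = 29/2.
z-row ← z-row − (-16/15)·(new row 1): 458/15 − (-16/15)·(29/2) = 46.

46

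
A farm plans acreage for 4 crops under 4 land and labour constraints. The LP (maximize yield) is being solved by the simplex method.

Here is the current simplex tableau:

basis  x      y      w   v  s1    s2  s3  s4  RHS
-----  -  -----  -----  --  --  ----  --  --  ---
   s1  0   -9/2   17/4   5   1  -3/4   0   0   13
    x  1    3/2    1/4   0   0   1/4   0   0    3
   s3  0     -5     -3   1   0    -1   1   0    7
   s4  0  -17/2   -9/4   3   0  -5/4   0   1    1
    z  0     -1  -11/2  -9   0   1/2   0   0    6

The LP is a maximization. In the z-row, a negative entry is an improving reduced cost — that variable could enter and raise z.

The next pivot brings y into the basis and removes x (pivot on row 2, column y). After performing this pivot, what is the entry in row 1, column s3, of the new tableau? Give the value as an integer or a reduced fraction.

0

Pivot element is row 2, column y: 3/2.
Normalize row 2: new (row 2, s3) = 0/(3/2) = 0.
row 1 ← row 1 − (-9/2)·(new row 2): 0 − (-9/2)·0 = 0.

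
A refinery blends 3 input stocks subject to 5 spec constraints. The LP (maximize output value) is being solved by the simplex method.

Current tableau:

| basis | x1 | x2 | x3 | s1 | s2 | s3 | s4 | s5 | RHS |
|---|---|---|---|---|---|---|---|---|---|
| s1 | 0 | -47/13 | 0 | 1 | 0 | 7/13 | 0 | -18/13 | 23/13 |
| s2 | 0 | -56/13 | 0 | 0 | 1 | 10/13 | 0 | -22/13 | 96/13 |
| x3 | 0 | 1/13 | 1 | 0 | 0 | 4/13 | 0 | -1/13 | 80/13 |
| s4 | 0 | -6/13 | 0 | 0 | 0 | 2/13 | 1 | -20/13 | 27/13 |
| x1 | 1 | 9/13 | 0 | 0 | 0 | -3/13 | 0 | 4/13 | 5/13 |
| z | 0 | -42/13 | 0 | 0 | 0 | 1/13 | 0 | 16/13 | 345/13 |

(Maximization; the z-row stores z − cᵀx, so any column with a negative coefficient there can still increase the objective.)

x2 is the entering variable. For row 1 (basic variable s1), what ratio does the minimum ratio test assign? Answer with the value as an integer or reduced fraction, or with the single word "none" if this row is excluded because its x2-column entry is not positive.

none

The x2 entry in row 1 is -47/13 ≤ 0, so this row gives no ratio.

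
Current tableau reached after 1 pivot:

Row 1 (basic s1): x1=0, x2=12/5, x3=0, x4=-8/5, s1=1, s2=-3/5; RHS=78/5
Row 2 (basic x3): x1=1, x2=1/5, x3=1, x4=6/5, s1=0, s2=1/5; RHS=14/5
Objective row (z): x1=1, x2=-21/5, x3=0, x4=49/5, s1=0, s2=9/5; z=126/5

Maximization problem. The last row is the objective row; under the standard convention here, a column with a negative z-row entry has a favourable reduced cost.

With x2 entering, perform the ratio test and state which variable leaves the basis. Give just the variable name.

Ratios: row 1 (s1): (78/5)/(12/5) = 13/2; row 2 (x3): (14/5)/(1/5) = 14.
Minimum ratio 13/2 is in the s1 row, so s1 leaves.

s1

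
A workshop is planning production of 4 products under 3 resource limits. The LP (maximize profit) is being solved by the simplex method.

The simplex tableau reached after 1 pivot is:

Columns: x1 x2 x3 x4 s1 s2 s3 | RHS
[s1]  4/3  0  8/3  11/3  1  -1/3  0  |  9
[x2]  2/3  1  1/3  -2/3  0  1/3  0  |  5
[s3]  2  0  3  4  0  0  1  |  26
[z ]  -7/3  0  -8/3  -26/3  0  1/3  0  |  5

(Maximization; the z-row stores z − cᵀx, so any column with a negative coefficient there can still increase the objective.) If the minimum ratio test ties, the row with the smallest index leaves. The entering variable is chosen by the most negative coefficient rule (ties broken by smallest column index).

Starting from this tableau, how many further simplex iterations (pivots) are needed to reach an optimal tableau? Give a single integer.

2

pivot: x4 in, s1 out → z = 289/11
pivot: s2 in, x2 out → z = 112/3
No improving column remains; optimal.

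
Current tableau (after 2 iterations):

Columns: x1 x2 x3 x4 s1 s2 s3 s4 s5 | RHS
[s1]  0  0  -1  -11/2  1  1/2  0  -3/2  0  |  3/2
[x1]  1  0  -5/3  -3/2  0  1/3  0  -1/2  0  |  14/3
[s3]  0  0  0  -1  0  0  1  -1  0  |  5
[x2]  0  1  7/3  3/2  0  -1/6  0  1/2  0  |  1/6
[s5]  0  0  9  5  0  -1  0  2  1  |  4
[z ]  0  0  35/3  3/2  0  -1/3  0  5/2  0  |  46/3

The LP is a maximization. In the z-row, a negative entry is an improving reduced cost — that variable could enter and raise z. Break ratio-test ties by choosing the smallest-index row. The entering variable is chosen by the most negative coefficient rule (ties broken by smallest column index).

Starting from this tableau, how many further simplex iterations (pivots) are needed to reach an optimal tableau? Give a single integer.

pivot: s2 in, s1 out → z = 49/3
pivot: x4 in, x1 out → z = 20
No improving column remains; optimal.

2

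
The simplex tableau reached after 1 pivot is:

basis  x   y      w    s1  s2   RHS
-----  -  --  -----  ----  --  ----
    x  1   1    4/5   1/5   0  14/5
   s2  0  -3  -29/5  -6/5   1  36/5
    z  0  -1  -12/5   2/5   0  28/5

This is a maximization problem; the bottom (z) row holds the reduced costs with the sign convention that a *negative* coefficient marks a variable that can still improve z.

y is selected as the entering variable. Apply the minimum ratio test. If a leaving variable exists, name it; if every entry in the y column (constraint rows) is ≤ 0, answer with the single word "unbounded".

Ratios: row 1 (x): (14/5)/1 = 14/5; row 2 (s2): entry -3 ≤ 0, skip.
Minimum ratio is in the x row, so x leaves.

x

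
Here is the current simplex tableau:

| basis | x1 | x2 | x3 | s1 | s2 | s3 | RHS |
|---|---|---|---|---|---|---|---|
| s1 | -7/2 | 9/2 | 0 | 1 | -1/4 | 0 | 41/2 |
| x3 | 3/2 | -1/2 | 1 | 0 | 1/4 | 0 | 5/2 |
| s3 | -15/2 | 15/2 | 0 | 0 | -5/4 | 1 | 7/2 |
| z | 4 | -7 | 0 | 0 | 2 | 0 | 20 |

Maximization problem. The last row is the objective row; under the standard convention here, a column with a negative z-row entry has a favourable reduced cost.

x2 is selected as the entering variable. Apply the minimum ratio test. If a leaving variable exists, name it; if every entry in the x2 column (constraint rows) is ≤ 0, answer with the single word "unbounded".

Ratios: row 1 (s1): (41/2)/(9/2) = 41/9; row 2 (x3): entry -1/2 ≤ 0, skip; row 3 (s3): (7/2)/(15/2) = 7/15.
Minimum ratio is in the s3 row, so s3 leaves.

s3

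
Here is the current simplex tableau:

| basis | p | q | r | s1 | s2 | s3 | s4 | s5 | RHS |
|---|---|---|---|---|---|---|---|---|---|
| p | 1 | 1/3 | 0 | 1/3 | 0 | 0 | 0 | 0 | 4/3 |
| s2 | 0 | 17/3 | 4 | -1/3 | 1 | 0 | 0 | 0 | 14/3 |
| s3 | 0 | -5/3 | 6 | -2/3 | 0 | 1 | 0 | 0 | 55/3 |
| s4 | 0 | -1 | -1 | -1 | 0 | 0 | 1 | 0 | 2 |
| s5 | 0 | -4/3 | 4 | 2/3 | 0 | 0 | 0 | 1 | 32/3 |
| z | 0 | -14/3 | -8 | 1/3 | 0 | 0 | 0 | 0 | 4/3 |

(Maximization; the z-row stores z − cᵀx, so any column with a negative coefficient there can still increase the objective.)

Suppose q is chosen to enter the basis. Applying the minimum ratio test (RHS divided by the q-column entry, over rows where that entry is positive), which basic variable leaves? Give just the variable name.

Ratios: row 1 (p): (4/3)/(1/3) = 4; row 2 (s2): (14/3)/(17/3) = 14/17; row 3 (s3): entry -5/3 ≤ 0, skip; row 4 (s4): entry -1 ≤ 0, skip; row 5 (s5): entry -4/3 ≤ 0, skip.
Minimum ratio 14/17 is in the s2 row, so s2 leaves.

s2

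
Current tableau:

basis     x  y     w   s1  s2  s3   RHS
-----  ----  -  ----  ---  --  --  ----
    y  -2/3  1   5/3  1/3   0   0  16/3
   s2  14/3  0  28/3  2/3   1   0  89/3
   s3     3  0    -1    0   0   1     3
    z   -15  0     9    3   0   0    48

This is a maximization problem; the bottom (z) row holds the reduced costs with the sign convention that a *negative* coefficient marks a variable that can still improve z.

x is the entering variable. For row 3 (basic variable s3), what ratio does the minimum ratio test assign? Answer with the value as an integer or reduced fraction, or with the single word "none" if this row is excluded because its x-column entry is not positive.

1

Ratio = RHS / (x entry) = 3 / 3 = 1.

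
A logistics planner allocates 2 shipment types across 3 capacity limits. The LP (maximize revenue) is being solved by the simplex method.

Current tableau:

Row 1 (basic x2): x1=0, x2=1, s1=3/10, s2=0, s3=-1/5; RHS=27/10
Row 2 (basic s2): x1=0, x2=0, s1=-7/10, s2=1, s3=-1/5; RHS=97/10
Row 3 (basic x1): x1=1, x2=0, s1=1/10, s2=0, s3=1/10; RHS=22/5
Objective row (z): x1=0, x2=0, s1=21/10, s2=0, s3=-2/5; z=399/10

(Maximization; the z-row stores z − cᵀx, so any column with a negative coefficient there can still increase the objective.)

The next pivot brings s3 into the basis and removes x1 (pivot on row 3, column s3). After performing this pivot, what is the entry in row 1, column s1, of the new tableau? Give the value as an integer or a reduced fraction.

1/2

Pivot element is row 3, column s3: 1/10.
Normalize row 3: new (row 3, s1) = (1/10)/(1/10) = 1.
row 1 ← row 1 − (-1/5)·(new row 3): 3/10 − (-1/5)·1 = 1/2.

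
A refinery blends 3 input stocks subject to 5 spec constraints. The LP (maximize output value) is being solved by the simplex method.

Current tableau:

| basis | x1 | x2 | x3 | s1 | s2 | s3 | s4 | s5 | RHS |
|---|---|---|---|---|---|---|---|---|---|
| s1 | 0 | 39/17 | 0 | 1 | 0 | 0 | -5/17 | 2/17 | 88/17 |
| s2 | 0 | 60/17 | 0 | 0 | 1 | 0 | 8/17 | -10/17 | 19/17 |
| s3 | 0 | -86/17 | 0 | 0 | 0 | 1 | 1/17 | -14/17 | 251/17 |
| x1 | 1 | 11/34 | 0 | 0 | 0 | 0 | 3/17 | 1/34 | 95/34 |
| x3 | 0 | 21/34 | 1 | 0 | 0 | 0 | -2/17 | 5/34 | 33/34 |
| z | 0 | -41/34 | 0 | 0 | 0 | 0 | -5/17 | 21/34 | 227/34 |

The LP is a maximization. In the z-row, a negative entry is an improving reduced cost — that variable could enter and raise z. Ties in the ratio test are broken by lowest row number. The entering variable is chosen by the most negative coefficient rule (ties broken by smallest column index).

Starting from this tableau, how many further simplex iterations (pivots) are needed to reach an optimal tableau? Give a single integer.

pivot: x2 in, s2 out → z = 847/120
pivot: s4 in, x2 out → z = 59/8
No improving column remains; optimal.

2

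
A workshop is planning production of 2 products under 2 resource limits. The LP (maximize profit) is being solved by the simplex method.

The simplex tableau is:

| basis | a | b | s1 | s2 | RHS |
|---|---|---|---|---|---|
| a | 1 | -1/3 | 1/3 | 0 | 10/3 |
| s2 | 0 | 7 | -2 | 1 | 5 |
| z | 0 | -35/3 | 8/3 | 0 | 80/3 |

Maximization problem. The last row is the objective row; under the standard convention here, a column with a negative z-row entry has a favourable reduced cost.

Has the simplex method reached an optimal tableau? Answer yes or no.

Column b has objective-row coefficient -35/3, which is negative; an improving pivot exists, so not yet optimal.

no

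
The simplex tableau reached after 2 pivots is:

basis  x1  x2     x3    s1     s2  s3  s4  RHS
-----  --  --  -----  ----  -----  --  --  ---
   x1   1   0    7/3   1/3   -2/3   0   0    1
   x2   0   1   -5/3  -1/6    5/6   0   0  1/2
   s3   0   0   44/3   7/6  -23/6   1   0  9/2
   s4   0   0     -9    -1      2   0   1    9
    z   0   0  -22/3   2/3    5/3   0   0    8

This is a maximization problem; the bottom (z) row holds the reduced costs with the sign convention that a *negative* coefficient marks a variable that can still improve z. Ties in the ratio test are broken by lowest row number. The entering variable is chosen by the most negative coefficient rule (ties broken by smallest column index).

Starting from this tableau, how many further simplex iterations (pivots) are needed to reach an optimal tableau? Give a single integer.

pivot: x3 in, s3 out → z = 41/4
pivot: s2 in, x2 out → z = 381/35
No improving column remains; optimal.

2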